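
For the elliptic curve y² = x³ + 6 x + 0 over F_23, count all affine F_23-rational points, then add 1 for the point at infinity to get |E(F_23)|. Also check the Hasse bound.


Affine points = {(0, 0), (8, 10), (8, 13), (9, 1), (9, 22), (10, 5), (10, 18), (12, 11), (12, 12), (16, 11), (16, 12), (17, 1), (17, 22), (18, 11), (18, 12), (19, 2), (19, 21), (20, 1), (20, 22), (21, 7), (21, 16), (22, 4), (22, 19)}; affine count = 23; |E(F_23)| = 24.

Discriminant check: Δ ∝ 4a³ + 27b² = 4·6³ + 27·0² = 4·216 + 27·0 ≡ 13 (mod 23). Nonzero ⇒ E is nonsingular.
For each x ∈ F_23, compute rhs = x³ + 6·x + 0 mod 23, then count y ∈ F_23 with y² ≡ rhs.
  x = 0: rhs = 0, matching y values: 0 (1 points).
  x = 1: rhs = 7, matching y values: none (0 points).
  x = 2: rhs = 20, matching y values: none (0 points).
  x = 3: rhs = 22, matching y values: none (0 points).
  x = 4: rhs = 19, matching y values: none (0 points).
  x = 5: rhs = 17, matching y values: none (0 points).
  x = 6: rhs = 22, matching y values: none (0 points).
  x = 7: rhs = 17, matching y values: none (0 points).
  x = 8: rhs = 8, matching y values: 10, 13 (2 points).
  x = 9: rhs = 1, matching y values: 1, 22 (2 points).
  x = 10: rhs = 2, matching y values: 5, 18 (2 points).
  x = 11: rhs = 17, matching y values: none (0 points).
  x = 12: rhs = 6, matching y values: 11, 12 (2 points).
  x = 13: rhs = 21, matching y values: none (0 points).
  x = 14: rhs = 22, matching y values: none (0 points).
  x = 15: rhs = 15, matching y values: none (0 points).
  x = 16: rhs = 6, matching y values: 11, 12 (2 points).
  x = 17: rhs = 1, matching y values: 1, 22 (2 points).
  x = 18: rhs = 6, matching y values: 11, 12 (2 points).
  x = 19: rhs = 4, matching y values: 2, 21 (2 points).
  x = 20: rhs = 1, matching y values: 1, 22 (2 points).
  x = 21: rhs = 3, matching y values: 7, 16 (2 points).
  x = 22: rhs = 16, matching y values: 4, 19 (2 points).
Total affine count: 23.
Full point count |E(F_23)| = 23 + 1 = 24.
Hasse bound: |24 − (23+1)| = |0| = 0 ≤ 2√23 ≈ 9.5917 ✓.


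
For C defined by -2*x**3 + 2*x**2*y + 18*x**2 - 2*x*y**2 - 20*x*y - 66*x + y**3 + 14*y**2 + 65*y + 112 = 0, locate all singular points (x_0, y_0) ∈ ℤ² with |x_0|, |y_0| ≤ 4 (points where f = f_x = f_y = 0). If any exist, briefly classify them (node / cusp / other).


Singular points: {(2, -3)}; classification: cusp.

Compute partial derivatives:
  f_x = -6*x**2 + 4*x*y + 36*x - 2*y**2 - 20*y - 66.
  f_y = 2*x**2 - 4*x*y - 20*x + 3*y**2 + 28*y + 65.
Scan x_0 ∈ {−4, ..., 4}. For each x_0, f_y(x_0, y) is a polynomial in y; find its integer roots y ∈ {−4, ..., 4}, then test f_x and f at those candidates.
  x = -4: f_y(-4, y) = 3*y**2 + 44*y + 177; no integer root y with |y| ≤ 4.
  x = -3: f_y(-3, y) = 3*y**2 + 40*y + 143; no integer root y with |y| ≤ 4.
  x = -2: f_y(-2, y) = 3*y**2 + 36*y + 113; no integer root y with |y| ≤ 4.
  x = -1: f_y(-1, y) = 3*y**2 + 32*y + 87; no integer root y with |y| ≤ 4.
  x = 0: f_y(0, y) = 3*y**2 + 28*y + 65; no integer root y with |y| ≤ 4.
  x = 1: f_y(1, y) = 3*y**2 + 24*y + 47; no integer root y with |y| ≤ 4.
  x = 2: f_y(2, y) = 3*y**2 + 20*y + 33; vanishes at y ∈ {-3}. (2, -3): f_x = 0, f = 0 — SINGULAR.
  x = 3: f_y(3, y) = 3*y**2 + 16*y + 23; no integer root y with |y| ≤ 4.
  x = 4: f_y(4, y) = 3*y**2 + 12*y + 17; no integer root y with |y| ≤ 4.
Only singular point on the grid: (2, -3).
Classify: substitute x = 2 + u, y = -3 + v and expand: f = -2*u**3 + 2*u**2*v - 2*u*v**2 + v**3 + v**2.
No constant or linear terms (consistent with a singular point). Quadratic part: v**2. Cubic part: -2*u**3 + 2*u**2*v - 2*u*v**2 + v**3.
The quadratic part v**2 is a perfect square, so there is a single (double) tangent line v = 0, i.e. y = -3. Restricting the cubic part to that line (v = 0) leaves -2*u**3 ≠ 0, so f is not divisible by v and the branch is v² ≈ 2*u**3 to lowest order — this is a cusp.
Classification: cusp.


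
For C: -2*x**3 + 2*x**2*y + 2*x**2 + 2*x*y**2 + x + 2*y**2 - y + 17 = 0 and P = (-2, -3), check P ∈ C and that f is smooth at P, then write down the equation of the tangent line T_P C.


Tangent line at P: 11*x + 19*y + 79 = 0.

Step 1: f(-2, -3) = 0, so P lies on C.
Step 2: partial derivatives
  f_x(x, y) = -6*x**2 + 4*x*y + 4*x + 2*y**2 + 1, f_y(x, y) = 2*x**2 + 4*x*y + 4*y - 1.
  f_x(P) = 11, f_y(P) = 19 (gradient nonzero, so P is smooth).
Step 3: tangent line at P: 11·(x − -2) + 19·(y − -3) = 0.
Expanding: 11*x + 19*y + 79 = 0.


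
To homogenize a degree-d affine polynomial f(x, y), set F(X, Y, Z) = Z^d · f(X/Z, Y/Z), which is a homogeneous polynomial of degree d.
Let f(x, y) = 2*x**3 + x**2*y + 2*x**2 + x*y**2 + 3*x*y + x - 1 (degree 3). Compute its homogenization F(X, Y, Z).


F(X, Y, Z) = 2*X**3 + X**2*Y + 2*X**2*Z + X*Y**2 + 3*X*Y*Z + X*Z**2 - Z**3

deg(f) = 3.
Substitute x = X/Z, y = Y/Z into f, then multiply by Z^3.
  monomial 2·x^3·y^0 ↦ 2·X^3·Y^0·Z^0.
  monomial 1·x^2·y^1 ↦ 1·X^2·Y^1·Z^0.
  monomial 2·x^2·y^0 ↦ 2·X^2·Y^0·Z^1.
  monomial 1·x^1·y^2 ↦ 1·X^1·Y^2·Z^0.
  monomial 3·x^1·y^1 ↦ 3·X^1·Y^1·Z^1.
  monomial 1·x^1·y^0 ↦ 1·X^1·Y^0·Z^2.
  monomial -1·x^0·y^0 ↦ -1·X^0·Y^0·Z^3.
Collecting: F(X, Y, Z) = 2*X**3 + X**2*Y + 2*X**2*Z + X*Y**2 + 3*X*Y*Z + X*Z**2 - Z**3.


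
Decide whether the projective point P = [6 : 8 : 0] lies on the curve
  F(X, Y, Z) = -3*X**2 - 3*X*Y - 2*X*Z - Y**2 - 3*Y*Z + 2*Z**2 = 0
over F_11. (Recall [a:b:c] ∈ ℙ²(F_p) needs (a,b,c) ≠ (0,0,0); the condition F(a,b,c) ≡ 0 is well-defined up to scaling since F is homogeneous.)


F(6,8,0) ≡ 3 (mod 11); P is NOT on the curve.

Evaluate F(6, 8, 0) term-by-term (mod 11).
  -3*X**2 ↦ -3·36·1·1 = -108
  -3*X*Y ↦ -3·6·8·1 = -144
  -2*X*Z ↦ -2·6·1·0 = 0
  -Y**2 ↦ -1·1·64·1 = -64
  -3*Y*Z ↦ -3·1·8·0 = 0
  2*Z**2 ↦ 2·1·1·0 = 0
Sum: F(6, 8, 0) = (-108) + (-144) + (0) + (-64) + (0) + (0) = -316.
Reducing mod 11: -316 ≡ 3 (mod 11).
Since F(a, b, c) ≡ 3 ≠ 0 (mod 11), P does NOT lie on the curve.


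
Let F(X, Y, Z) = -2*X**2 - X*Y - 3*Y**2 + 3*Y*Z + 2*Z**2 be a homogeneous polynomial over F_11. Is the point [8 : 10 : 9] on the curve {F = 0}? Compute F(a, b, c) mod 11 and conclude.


F(8,10,9) ≡ 1 (mod 11); P is NOT on the curve.

Evaluate F(8, 10, 9) term-by-term (mod 11).
  -2*X**2 ↦ -2·64·1·1 = -128
  -X*Y ↦ -1·8·10·1 = -80
  -3*Y**2 ↦ -3·1·100·1 = -300
  3*Y*Z ↦ 3·1·10·9 = 270
  2*Z**2 ↦ 2·1·1·81 = 162
Sum: F(8, 10, 9) = (-128) + (-80) + (-300) + (270) + (162) = -76.
Reducing mod 11: -76 ≡ 1 (mod 11).
Since F(a, b, c) ≡ 1 ≠ 0 (mod 11), P does NOT lie on the curve.


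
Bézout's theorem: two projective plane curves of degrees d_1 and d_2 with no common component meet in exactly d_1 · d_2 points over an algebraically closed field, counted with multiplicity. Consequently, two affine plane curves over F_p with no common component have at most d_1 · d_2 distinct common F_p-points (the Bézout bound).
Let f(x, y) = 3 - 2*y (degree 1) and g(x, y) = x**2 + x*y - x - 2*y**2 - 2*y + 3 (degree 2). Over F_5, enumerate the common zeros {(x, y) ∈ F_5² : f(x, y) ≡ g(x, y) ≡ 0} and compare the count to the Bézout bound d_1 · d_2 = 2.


Common zeros: ∅; count = 0; Bézout bound = 2.

deg(f) = 1, deg(g) = 2, so Bézout bound = 2.
Scan x ∈ F_5. For each x, list the y ∈ F_5 with f(x, y) ≡ 0 and those with g(x, y) ≡ 0 (mod 5); the common zeros in that column are the intersection.
  x = 0: f ≡ 0 at y ∈ {4}; g ≡ 0 at y ∈ ∅; common: ∅.
  x = 1: f ≡ 0 at y ∈ {4}; g ≡ 0 at y ∈ {1}; common: ∅.
  x = 2: f ≡ 0 at y ∈ {4}; g ≡ 0 at y ∈ {0}; common: ∅.
  x = 3: f ≡ 0 at y ∈ {4}; g ≡ 0 at y ∈ ∅; common: ∅.
  x = 4: f ≡ 0 at y ∈ {4}; g ≡ 0 at y ∈ {0, 1}; common: ∅.
Collecting: common zeros = ∅, so the count is 0.
Comparison with the Bézout bound: 0 ≤ 2 = deg(f)·deg(g), as expected for curves with no common component (the affine F_5-count falls short of the bound because intersections may lie at infinity, over extension fields, or carry multiplicity).


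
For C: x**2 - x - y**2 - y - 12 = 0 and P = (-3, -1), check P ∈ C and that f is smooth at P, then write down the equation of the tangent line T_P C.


Tangent line at P: -7*x + y - 20 = 0.

Step 1: f(-3, -1) = 0, so P lies on C.
Step 2: partial derivatives
  f_x(x, y) = 2*x - 1, f_y(x, y) = -2*y - 1.
  f_x(P) = -7, f_y(P) = 1 (gradient nonzero, so P is smooth).
Step 3: tangent line at P: -7·(x − -3) + 1·(y − -1) = 0.
Expanding: -7*x + y - 20 = 0.


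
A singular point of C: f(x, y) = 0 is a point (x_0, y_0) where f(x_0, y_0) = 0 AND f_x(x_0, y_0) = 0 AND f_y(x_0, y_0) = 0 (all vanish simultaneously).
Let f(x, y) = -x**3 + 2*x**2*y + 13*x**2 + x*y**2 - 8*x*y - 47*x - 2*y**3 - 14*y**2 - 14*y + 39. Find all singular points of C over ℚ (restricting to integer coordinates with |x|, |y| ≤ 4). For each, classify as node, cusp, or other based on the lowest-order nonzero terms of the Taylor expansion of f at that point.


Singular points: {(3, -2)}; classification: cusp.

Compute partial derivatives:
  f_x = -3*x**2 + 4*x*y + 26*x + y**2 - 8*y - 47.
  f_y = 2*x**2 + 2*x*y - 8*x - 6*y**2 - 28*y - 14.
Scan x_0 ∈ {−4, ..., 4}. For each x_0, f_y(x_0, y) is a polynomial in y; find its integer roots y ∈ {−4, ..., 4}, then test f_x and f at those candidates.
  x = -4: f_y(-4, y) = -6*y**2 - 36*y + 50; no integer root y with |y| ≤ 4.
  x = -3: f_y(-3, y) = -6*y**2 - 34*y + 28; no integer root y with |y| ≤ 4.
  x = -2: f_y(-2, y) = -6*y**2 - 32*y + 10; no integer root y with |y| ≤ 4.
  x = -1: f_y(-1, y) = -6*y**2 - 30*y - 4; no integer root y with |y| ≤ 4.
  x = 0: f_y(0, y) = -6*y**2 - 28*y - 14; no integer root y with |y| ≤ 4.
  x = 1: f_y(1, y) = -6*y**2 - 26*y - 20; vanishes at y ∈ {-1}. (1, -1): f_x = -19 ≠ 0.
  x = 2: f_y(2, y) = -6*y**2 - 24*y - 22; no integer root y with |y| ≤ 4.
  x = 3: f_y(3, y) = -6*y**2 - 22*y - 20; vanishes at y ∈ {-2}. (3, -2): f_x = 0, f = 0 — SINGULAR.
  x = 4: f_y(4, y) = -6*y**2 - 20*y - 14; vanishes at y ∈ {-1}. (4, -1): f_x = 2 ≠ 0.
Only singular point on the grid: (3, -2).
Classify: substitute x = 3 + u, y = -2 + v and expand: f = -u**3 + 2*u**2*v + u*v**2 - 2*v**3 + v**2.
No constant or linear terms (consistent with a singular point). Quadratic part: v**2. Cubic part: -u**3 + 2*u**2*v + u*v**2 - 2*v**3.
The quadratic part v**2 is a perfect square, so there is a single (double) tangent line v = 0, i.e. y = -2. Restricting the cubic part to that line (v = 0) leaves -u**3 ≠ 0, so f is not divisible by v and the branch is v² ≈ u**3 to lowest order — this is a cusp.
Classification: cusp.


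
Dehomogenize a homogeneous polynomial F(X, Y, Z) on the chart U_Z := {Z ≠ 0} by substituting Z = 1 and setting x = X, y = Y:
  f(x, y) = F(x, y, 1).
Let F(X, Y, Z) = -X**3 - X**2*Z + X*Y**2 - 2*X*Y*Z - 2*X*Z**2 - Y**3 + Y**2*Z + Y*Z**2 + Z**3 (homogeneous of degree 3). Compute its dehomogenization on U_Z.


f(x, y) = -x**3 - x**2 + x*y**2 - 2*x*y - 2*x - y**3 + y**2 + y + 1

On U_Z we set Z = 1. Each monomial c·X^i·Y^j·Z^k in F becomes c·x^i·y^j·1^k = c·x^i·y^j.
Substituting Z = 1: F(X, Y, 1) = -x**3 - x**2 + x*y**2 - 2*x*y - 2*x - y**3 + y**2 + y + 1.
Note: deg(f) ≤ deg(F) = 3; strict inequality happens when F is divisible by Z (lost terms).


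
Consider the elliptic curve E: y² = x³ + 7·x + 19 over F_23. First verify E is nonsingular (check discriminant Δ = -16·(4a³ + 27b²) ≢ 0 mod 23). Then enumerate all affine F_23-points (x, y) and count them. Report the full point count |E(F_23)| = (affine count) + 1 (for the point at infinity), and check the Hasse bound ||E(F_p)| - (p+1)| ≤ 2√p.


Affine points = {(1, 2), (1, 21), (2, 8), (2, 15), (5, 8), (5, 15), (6, 1), (6, 22), (8, 9), (8, 14), (9, 11), (9, 12), (10, 10), (10, 13), (11, 1), (11, 22), (14, 3), (14, 20), (15, 7), (15, 16), (16, 8), (16, 15)}; affine count = 22; |E(F_23)| = 23.

Discriminant check: Δ ∝ 4a³ + 27b² = 4·7³ + 27·19² = 4·343 + 27·361 ≡ 10 (mod 23). Nonzero ⇒ E is nonsingular.
For each x ∈ F_23, compute rhs = x³ + 7·x + 19 mod 23, then count y ∈ F_23 with y² ≡ rhs.
  x = 0: rhs = 19, matching y values: none (0 points).
  x = 1: rhs = 4, matching y values: 2, 21 (2 points).
  x = 2: rhs = 18, matching y values: 8, 15 (2 points).
  x = 3: rhs = 21, matching y values: none (0 points).
  x = 4: rhs = 19, matching y values: none (0 points).
  x = 5: rhs = 18, matching y values: 8, 15 (2 points).
  x = 6: rhs = 1, matching y values: 1, 22 (2 points).
  x = 7: rhs = 20, matching y values: none (0 points).
  x = 8: rhs = 12, matching y values: 9, 14 (2 points).
  x = 9: rhs = 6, matching y values: 11, 12 (2 points).
  x = 10: rhs = 8, matching y values: 10, 13 (2 points).
  x = 11: rhs = 1, matching y values: 1, 22 (2 points).
  x = 12: rhs = 14, matching y values: none (0 points).
  x = 13: rhs = 7, matching y values: none (0 points).
  x = 14: rhs = 9, matching y values: 3, 20 (2 points).
  x = 15: rhs = 3, matching y values: 7, 16 (2 points).
  x = 16: rhs = 18, matching y values: 8, 15 (2 points).
  x = 17: rhs = 14, matching y values: none (0 points).
  x = 18: rhs = 20, matching y values: none (0 points).
  x = 19: rhs = 19, matching y values: none (0 points).
  x = 20: rhs = 17, matching y values: none (0 points).
  x = 21: rhs = 20, matching y values: none (0 points).
  x = 22: rhs = 11, matching y values: none (0 points).
Total affine count: 22.
Full point count |E(F_23)| = 22 + 1 = 23.
Hasse bound: |23 − (23+1)| = |-1| = 1 ≤ 2√23 ≈ 9.5917 ✓.


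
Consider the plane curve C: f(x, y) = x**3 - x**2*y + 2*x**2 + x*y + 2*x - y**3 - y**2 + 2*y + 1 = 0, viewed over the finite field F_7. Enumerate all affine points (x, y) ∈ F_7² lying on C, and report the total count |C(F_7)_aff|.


Affine F_7-points: {(0, 2), (2, 0), (2, 6), (3, 6), (4, 0), (6, 0), (6, 6)}; count = 7.

For each of the 49 pairs (x, y) ∈ F_7², evaluate f(x, y) mod 7. Record the zeros.
  x = 0: [0↦1, 1↦1, 2↦0, 3↦6, 4↦6, 5↦1, 6↦6]  zeros at y ∈ {2}
  x = 1: [0↦6, 1↦6, 2↦5, 3↦4, 4↦4, 5↦6, 6↦4]  zeros at y ∈ ∅
  x = 2: [0↦0, 1↦5, 2↦2, 3↦6, 4↦4, 5↦4, 6↦0]  zeros at y ∈ {0, 6}
  x = 3: [0↦3, 1↦4, 2↦4, 3↦4, 4↦5, 5↦1, 6↦0]  zeros at y ∈ {6}
  x = 4: [0↦0, 1↦2, 2↦3, 3↦4, 4↦6, 5↦3, 6↦3]  zeros at y ∈ {0}
  x = 5: [0↦4, 1↦5, 2↦5, 3↦5, 4↦6, 5↦2, 6↦1]  zeros at y ∈ ∅
  x = 6: [0↦0, 1↦5, 2↦2, 3↦6, 4↦4, 5↦4, 6↦0]  zeros at y ∈ {0, 6}
Collecting zeros: affine points = {(0, 2), (2, 0), (2, 6), (3, 6), (4, 0), (6, 0), (6, 6)}.
Total count |C(F_7)_aff| = 7.


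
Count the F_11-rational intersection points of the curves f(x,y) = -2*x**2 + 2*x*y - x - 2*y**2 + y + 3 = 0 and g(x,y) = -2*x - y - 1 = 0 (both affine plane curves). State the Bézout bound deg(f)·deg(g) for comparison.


Common zeros: {(0, 10), (3, 4)}; count = 2; Bézout bound = 2.

deg(f) = 2, deg(g) = 1, so Bézout bound = 2.
Scan x ∈ F_11. For each x, list the y ∈ F_11 with f(x, y) ≡ 0 and those with g(x, y) ≡ 0 (mod 11); the common zeros in that column are the intersection.
  x = 0: f ≡ 0 at y ∈ {7, 10}; g ≡ 0 at y ∈ {10}; common: {10}.
  x = 1: f ≡ 0 at y ∈ {0, 7}; g ≡ 0 at y ∈ {8}; common: ∅.
  x = 2: f ≡ 0 at y ∈ ∅; g ≡ 0 at y ∈ {6}; common: ∅.
  x = 3: f ≡ 0 at y ∈ {4, 5}; g ≡ 0 at y ∈ {4}; common: {4}.
  x = 4: f ≡ 0 at y ∈ {0, 10}; g ≡ 0 at y ∈ {2}; common: ∅.
  x = 5: f ≡ 0 at y ∈ ∅; g ≡ 0 at y ∈ {0}; common: ∅.
  x = 6: f ≡ 0 at y ∈ {4, 8}; g ≡ 0 at y ∈ {9}; common: ∅.
  x = 7: f ≡ 0 at y ∈ {5, 8}; g ≡ 0 at y ∈ {7}; common: ∅.
  x = 8: f ≡ 0 at y ∈ ∅; g ≡ 0 at y ∈ {5}; common: ∅.
  x = 9: f ≡ 0 at y ∈ ∅; g ≡ 0 at y ∈ {3}; common: ∅.
  x = 10: f ≡ 0 at y ∈ ∅; g ≡ 0 at y ∈ {1}; common: ∅.
Collecting: common zeros = {(0, 10), (3, 4)}, so the count is 2.
Comparison with the Bézout bound: 2 ≤ 2 = deg(f)·deg(g), as expected for curves with no common component (the bound is attained).


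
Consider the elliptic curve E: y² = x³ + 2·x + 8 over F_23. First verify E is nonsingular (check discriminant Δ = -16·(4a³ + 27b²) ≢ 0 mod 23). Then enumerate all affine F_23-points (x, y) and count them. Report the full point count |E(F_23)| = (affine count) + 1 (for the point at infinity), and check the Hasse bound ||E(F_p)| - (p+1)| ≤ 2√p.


Affine points = {(0, 10), (0, 13), (3, 8), (3, 15), (6, 11), (6, 12), (10, 4), (10, 19), (11, 2), (11, 21), (12, 9), (12, 14), (13, 0), (15, 3), (15, 20)}; affine count = 15; |E(F_23)| = 16.

Discriminant check: Δ ∝ 4a³ + 27b² = 4·2³ + 27·8² = 4·8 + 27·64 ≡ 12 (mod 23). Nonzero ⇒ E is nonsingular.
For each x ∈ F_23, compute rhs = x³ + 2·x + 8 mod 23, then count y ∈ F_23 with y² ≡ rhs.
  x = 0: rhs = 8, matching y values: 10, 13 (2 points).
  x = 1: rhs = 11, matching y values: none (0 points).
  x = 2: rhs = 20, matching y values: none (0 points).
  x = 3: rhs = 18, matching y values: 8, 15 (2 points).
  x = 4: rhs = 11, matching y values: none (0 points).
  x = 5: rhs = 5, matching y values: none (0 points).
  x = 6: rhs = 6, matching y values: 11, 12 (2 points).
  x = 7: rhs = 20, matching y values: none (0 points).
  x = 8: rhs = 7, matching y values: none (0 points).
  x = 9: rhs = 19, matching y values: none (0 points).
  x = 10: rhs = 16, matching y values: 4, 19 (2 points).
  x = 11: rhs = 4, matching y values: 2, 21 (2 points).
  x = 12: rhs = 12, matching y values: 9, 14 (2 points).
  x = 13: rhs = 0, matching y values: 0 (1 points).
  x = 14: rhs = 20, matching y values: none (0 points).
  x = 15: rhs = 9, matching y values: 3, 20 (2 points).
  x = 16: rhs = 19, matching y values: none (0 points).
  x = 17: rhs = 10, matching y values: none (0 points).
  x = 18: rhs = 11, matching y values: none (0 points).
  x = 19: rhs = 5, matching y values: none (0 points).
  x = 20: rhs = 21, matching y values: none (0 points).
  x = 21: rhs = 19, matching y values: none (0 points).
  x = 22: rhs = 5, matching y values: none (0 points).
Total affine count: 15.
Full point count |E(F_23)| = 15 + 1 = 16.
Hasse bound: |16 − (23+1)| = |-8| = 8 ≤ 2√23 ≈ 9.5917 ✓.


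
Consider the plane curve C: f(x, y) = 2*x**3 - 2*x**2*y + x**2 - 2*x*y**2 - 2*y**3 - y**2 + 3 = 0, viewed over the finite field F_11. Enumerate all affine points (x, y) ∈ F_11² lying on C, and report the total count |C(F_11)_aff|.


Affine F_11-points: {(0, 1), (3, 0), (3, 6), (3, 7), (4, 4), (5, 10), (7, 4), (9, 4), (10, 7)}; count = 9.

For each of the 121 pairs (x, y) ∈ F_11², evaluate f(x, y) mod 11. Record the zeros.
  x = 0: [0↦3, 1↦0, 2↦5, 3↦6, 4↦2, 5↦3, 6↦8, 7↦5, 8↦4, 9↦4, 10↦4]  zeros at y ∈ {1}
  x = 1: [0↦6, 1↦10, 2↦7, 3↦7, 4↦9, 5↦1, 6↦4, 7↦6, 8↦6, 9↦3, 10↦7]  zeros at y ∈ ∅
  x = 2: [0↦1, 1↦8, 2↦4, 3↦10, 4↦3, 5↦4, 6↦1, 7↦4, 8↦1, 9↦2, 10↦6]  zeros at y ∈ ∅
  x = 3: [0↦0, 1↦6, 2↦8, 3↦5, 4↦7, 5↦2, 6↦0, 7↦0, 8↦1, 9↦2, 10↦2]  zeros at y ∈ {0, 6, 7}
  x = 4: [0↦4, 1↦5, 2↦9, 3↦4, 4↦0, 5↦7, 6↦2, 7↦6, 8↦7, 9↦4, 10↦7]  zeros at y ∈ {4}
  x = 5: [0↦3, 1↦6, 2↦8, 3↦8, 4↦5, 5↦9, 6↦8, 7↦1, 8↦9, 9↦9, 10↦0]  zeros at y ∈ {10}
  x = 6: [0↦9, 1↦10, 2↦6, 3↦7, 4↦1, 5↦9, 6↦8, 7↦8, 8↦8, 9↦7, 10↦4]  zeros at y ∈ ∅
  x = 7: [0↦1, 1↦7, 2↦4, 3↦2, 4↦0, 5↦8, 6↦3, 7↦6, 8↦5, 9↦10, 10↦9]  zeros at y ∈ {4}
  x = 8: [0↦2, 1↦9, 2↦3, 3↦5, 4↦3, 5↦7, 6↦5, 7↦7, 8↦1, 9↦8, 10↦5]  zeros at y ∈ ∅
  x = 9: [0↦2, 1↦6, 2↦4, 3↦6, 4↦0, 5↦7, 6↦4, 7↦1, 8↦8, 9↦2, 10↦4]  zeros at y ∈ {4}
  x = 10: [0↦2, 1↦10, 2↦8, 3↦6, 4↦3, 5↦9, 6↦1, 7↦0, 8↦5, 9↦4, 10↦7]  zeros at y ∈ {7}
Collecting zeros: affine points = {(0, 1), (3, 0), (3, 6), (3, 7), (4, 4), (5, 10), (7, 4), (9, 4), (10, 7)}.
Total count |C(F_11)_aff| = 9.


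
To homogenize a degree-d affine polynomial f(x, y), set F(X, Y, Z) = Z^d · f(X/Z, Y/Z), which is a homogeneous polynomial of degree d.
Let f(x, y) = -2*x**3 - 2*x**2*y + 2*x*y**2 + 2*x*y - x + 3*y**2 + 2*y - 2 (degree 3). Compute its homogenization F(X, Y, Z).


F(X, Y, Z) = -2*X**3 - 2*X**2*Y + 2*X*Y**2 + 2*X*Y*Z - X*Z**2 + 3*Y**2*Z + 2*Y*Z**2 - 2*Z**3

deg(f) = 3.
Substitute x = X/Z, y = Y/Z into f, then multiply by Z^3.
  monomial -2·x^3·y^0 ↦ -2·X^3·Y^0·Z^0.
  monomial -2·x^2·y^1 ↦ -2·X^2·Y^1·Z^0.
  monomial 2·x^1·y^2 ↦ 2·X^1·Y^2·Z^0.
  monomial 2·x^1·y^1 ↦ 2·X^1·Y^1·Z^1.
  monomial -1·x^1·y^0 ↦ -1·X^1·Y^0·Z^2.
  monomial 3·x^0·y^2 ↦ 3·X^0·Y^2·Z^1.
  monomial 2·x^0·y^1 ↦ 2·X^0·Y^1·Z^2.
  monomial -2·x^0·y^0 ↦ -2·X^0·Y^0·Z^3.
Collecting: F(X, Y, Z) = -2*X**3 - 2*X**2*Y + 2*X*Y**2 + 2*X*Y*Z - X*Z**2 + 3*Y**2*Z + 2*Y*Z**2 - 2*Z**3.


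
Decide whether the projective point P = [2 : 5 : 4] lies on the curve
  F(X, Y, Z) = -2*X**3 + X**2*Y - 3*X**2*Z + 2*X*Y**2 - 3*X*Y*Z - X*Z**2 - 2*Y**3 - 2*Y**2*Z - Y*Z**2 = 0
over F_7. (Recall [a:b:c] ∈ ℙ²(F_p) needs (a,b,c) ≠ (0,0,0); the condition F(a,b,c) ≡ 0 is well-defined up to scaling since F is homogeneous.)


F(2,5,4) ≡ 4 (mod 7); P is NOT on the curve.

Evaluate F(2, 5, 4) term-by-term (mod 7).
  -2*X**3 ↦ -2·8·1·1 = -16
  X**2*Y ↦ 1·4·5·1 = 20
  -3*X**2*Z ↦ -3·4·1·4 = -48
  2*X*Y**2 ↦ 2·2·25·1 = 100
  -3*X*Y*Z ↦ -3·2·5·4 = -120
  -X*Z**2 ↦ -1·2·1·16 = -32
  -2*Y**3 ↦ -2·1·125·1 = -250
  -2*Y**2*Z ↦ -2·1·25·4 = -200
  -Y*Z**2 ↦ -1·1·5·16 = -80
Sum: F(2, 5, 4) = (-16) + (20) + (-48) + (100) + (-120) + (-32) + (-250) + (-200) + (-80) = -626.
Reducing mod 7: -626 ≡ 4 (mod 7).
Since F(a, b, c) ≡ 4 ≠ 0 (mod 7), P does NOT lie on the curve.


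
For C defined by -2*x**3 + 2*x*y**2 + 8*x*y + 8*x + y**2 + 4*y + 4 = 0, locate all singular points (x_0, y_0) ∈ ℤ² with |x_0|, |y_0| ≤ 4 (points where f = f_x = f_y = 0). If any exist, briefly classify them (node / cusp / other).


Singular points: {(0, -2)}; classification: cusp.

Compute partial derivatives:
  f_x = -6*x**2 + 2*y**2 + 8*y + 8.
  f_y = 4*x*y + 8*x + 2*y + 4.
Scan x_0 ∈ {−4, ..., 4}. For each x_0, f_y(x_0, y) is a polynomial in y; find its integer roots y ∈ {−4, ..., 4}, then test f_x and f at those candidates.
  x = -4: f_y(-4, y) = -14*y - 28; vanishes at y ∈ {-2}. (-4, -2): f_x = -96 ≠ 0.
  x = -3: f_y(-3, y) = -10*y - 20; vanishes at y ∈ {-2}. (-3, -2): f_x = -54 ≠ 0.
  x = -2: f_y(-2, y) = -6*y - 12; vanishes at y ∈ {-2}. (-2, -2): f_x = -24 ≠ 0.
  x = -1: f_y(-1, y) = -2*y - 4; vanishes at y ∈ {-2}. (-1, -2): f_x = -6 ≠ 0.
  x = 0: f_y(0, y) = 2*y + 4; vanishes at y ∈ {-2}. (0, -2): f_x = 0, f = 0 — SINGULAR.
  x = 1: f_y(1, y) = 6*y + 12; vanishes at y ∈ {-2}. (1, -2): f_x = -6 ≠ 0.
  x = 2: f_y(2, y) = 10*y + 20; vanishes at y ∈ {-2}. (2, -2): f_x = -24 ≠ 0.
  x = 3: f_y(3, y) = 14*y + 28; vanishes at y ∈ {-2}. (3, -2): f_x = -54 ≠ 0.
  x = 4: f_y(4, y) = 18*y + 36; vanishes at y ∈ {-2}. (4, -2): f_x = -96 ≠ 0.
Only singular point on the grid: (0, -2).
Classify: substitute x = 0 + u, y = -2 + v and expand: f = -2*u**3 + 2*u*v**2 + v**2.
No constant or linear terms (consistent with a singular point). Quadratic part: v**2. Cubic part: -2*u**3 + 2*u*v**2.
The quadratic part v**2 is a perfect square, so there is a single (double) tangent line v = 0, i.e. y = -2. Restricting the cubic part to that line (v = 0) leaves -2*u**3 ≠ 0, so f is not divisible by v and the branch is v² ≈ 2*u**3 to lowest order — this is a cusp.
Classification: cusp.


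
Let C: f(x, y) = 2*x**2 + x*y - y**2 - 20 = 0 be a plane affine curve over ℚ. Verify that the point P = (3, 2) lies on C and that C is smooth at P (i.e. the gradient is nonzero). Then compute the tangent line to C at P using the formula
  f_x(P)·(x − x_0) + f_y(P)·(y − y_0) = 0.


Tangent line at P: 14*x - y - 40 = 0.

Step 1: f(3, 2) = 0, so P lies on C.
Step 2: partial derivatives
  f_x(x, y) = 4*x + y, f_y(x, y) = x - 2*y.
  f_x(P) = 14, f_y(P) = -1 (gradient nonzero, so P is smooth).
Step 3: tangent line at P: 14·(x − 3) + -1·(y − 2) = 0.
Expanding: 14*x - y - 40 = 0.


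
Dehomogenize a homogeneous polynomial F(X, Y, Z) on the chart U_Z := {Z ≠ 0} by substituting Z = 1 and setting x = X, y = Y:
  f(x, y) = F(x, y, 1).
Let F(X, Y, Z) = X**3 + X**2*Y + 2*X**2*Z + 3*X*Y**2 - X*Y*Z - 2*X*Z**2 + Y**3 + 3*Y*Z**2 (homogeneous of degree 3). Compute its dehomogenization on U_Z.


f(x, y) = x**3 + x**2*y + 2*x**2 + 3*x*y**2 - x*y - 2*x + y**3 + 3*y

On U_Z we set Z = 1. Each monomial c·X^i·Y^j·Z^k in F becomes c·x^i·y^j·1^k = c·x^i·y^j.
Substituting Z = 1: F(X, Y, 1) = x**3 + x**2*y + 2*x**2 + 3*x*y**2 - x*y - 2*x + y**3 + 3*y.
Note: deg(f) ≤ deg(F) = 3; strict inequality happens when F is divisible by Z (lost terms).


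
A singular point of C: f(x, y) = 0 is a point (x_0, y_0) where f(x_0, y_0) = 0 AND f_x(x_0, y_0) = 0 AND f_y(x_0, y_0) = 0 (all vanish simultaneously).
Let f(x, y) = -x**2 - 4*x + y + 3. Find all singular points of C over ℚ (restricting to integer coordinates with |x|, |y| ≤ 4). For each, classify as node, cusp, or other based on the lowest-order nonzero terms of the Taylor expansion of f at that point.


No singular points in the scanned grid; C is smooth there.

Compute partial derivatives:
  f_x = -2*x - 4.
  f_y = 1.
f_y = 1 is a nonzero constant, so f_y never vanishes: no point (x, y) can satisfy f = f_x = f_y = 0. In particular no (x, y) ∈ {−4, ..., 4}² is singular; the curve is smooth.


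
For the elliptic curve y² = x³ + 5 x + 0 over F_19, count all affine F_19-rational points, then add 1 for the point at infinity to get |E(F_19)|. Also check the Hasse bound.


Affine points = {(0, 0), (1, 5), (1, 14), (3, 2), (3, 17), (5, 6), (5, 13), (7, 6), (7, 13), (8, 1), (8, 18), (10, 9), (10, 10), (13, 1), (13, 18), (15, 7), (15, 12), (17, 1), (17, 18)}; affine count = 19; |E(F_19)| = 20.

Discriminant check: Δ ∝ 4a³ + 27b² = 4·5³ + 27·0² = 4·125 + 27·0 ≡ 6 (mod 19). Nonzero ⇒ E is nonsingular.
For each x ∈ F_19, compute rhs = x³ + 5·x + 0 mod 19, then count y ∈ F_19 with y² ≡ rhs.
  x = 0: rhs = 0, matching y values: 0 (1 points).
  x = 1: rhs = 6, matching y values: 5, 14 (2 points).
  x = 2: rhs = 18, matching y values: none (0 points).
  x = 3: rhs = 4, matching y values: 2, 17 (2 points).
  x = 4: rhs = 8, matching y values: none (0 points).
  x = 5: rhs = 17, matching y values: 6, 13 (2 points).
  x = 6: rhs = 18, matching y values: none (0 points).
  x = 7: rhs = 17, matching y values: 6, 13 (2 points).
  x = 8: rhs = 1, matching y values: 1, 18 (2 points).
  x = 9: rhs = 14, matching y values: none (0 points).
  x = 10: rhs = 5, matching y values: 9, 10 (2 points).
  x = 11: rhs = 18, matching y values: none (0 points).
  x = 12: rhs = 2, matching y values: none (0 points).
  x = 13: rhs = 1, matching y values: 1, 18 (2 points).
  x = 14: rhs = 2, matching y values: none (0 points).
  x = 15: rhs = 11, matching y values: 7, 12 (2 points).
  x = 16: rhs = 15, matching y values: none (0 points).
  x = 17: rhs = 1, matching y values: 1, 18 (2 points).
  x = 18: rhs = 13, matching y values: none (0 points).
Total affine count: 19.
Full point count |E(F_19)| = 19 + 1 = 20.
Hasse bound: |20 − (19+1)| = |0| = 0 ≤ 2√19 ≈ 8.7178 ✓.


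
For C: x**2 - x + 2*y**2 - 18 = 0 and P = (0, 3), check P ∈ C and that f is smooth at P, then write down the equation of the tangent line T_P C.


Tangent line at P: -x + 12*y - 36 = 0.

Step 1: f(0, 3) = 0, so P lies on C.
Step 2: partial derivatives
  f_x(x, y) = 2*x - 1, f_y(x, y) = 4*y.
  f_x(P) = -1, f_y(P) = 12 (gradient nonzero, so P is smooth).
Step 3: tangent line at P: -1·(x − 0) + 12·(y − 3) = 0.
Expanding: -x + 12*y - 36 = 0.


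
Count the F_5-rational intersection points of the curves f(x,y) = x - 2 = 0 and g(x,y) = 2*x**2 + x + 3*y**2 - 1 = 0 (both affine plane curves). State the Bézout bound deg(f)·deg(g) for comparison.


Common zeros: ∅; count = 0; Bézout bound = 2.

deg(f) = 1, deg(g) = 2, so Bézout bound = 2.
Scan x ∈ F_5. For each x, list the y ∈ F_5 with f(x, y) ≡ 0 and those with g(x, y) ≡ 0 (mod 5); the common zeros in that column are the intersection.
  x = 0: f ≡ 0 at y ∈ ∅; g ≡ 0 at y ∈ ∅; common: ∅.
  x = 1: f ≡ 0 at y ∈ ∅; g ≡ 0 at y ∈ {1, 4}; common: ∅.
  x = 2: f ≡ 0 at y ∈ {0, 1, 2, 3, 4}; g ≡ 0 at y ∈ ∅; common: ∅.
  x = 3: f ≡ 0 at y ∈ ∅; g ≡ 0 at y ∈ {0}; common: ∅.
  x = 4: f ≡ 0 at y ∈ ∅; g ≡ 0 at y ∈ {0}; common: ∅.
Collecting: common zeros = ∅, so the count is 0.
Comparison with the Bézout bound: 0 ≤ 2 = deg(f)·deg(g), as expected for curves with no common component (the affine F_5-count falls short of the bound because intersections may lie at infinity, over extension fields, or carry multiplicity).


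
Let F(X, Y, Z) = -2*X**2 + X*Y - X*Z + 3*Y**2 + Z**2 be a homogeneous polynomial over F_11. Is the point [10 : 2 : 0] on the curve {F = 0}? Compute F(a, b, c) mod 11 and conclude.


F(10,2,0) ≡ 8 (mod 11); P is NOT on the curve.

Evaluate F(10, 2, 0) term-by-term (mod 11).
  -2*X**2 ↦ -2·100·1·1 = -200
  X*Y ↦ 1·10·2·1 = 20
  -X*Z ↦ -1·10·1·0 = 0
  3*Y**2 ↦ 3·1·4·1 = 12
  Z**2 ↦ 1·1·1·0 = 0
Sum: F(10, 2, 0) = (-200) + (20) + (0) + (12) + (0) = -168.
Reducing mod 11: -168 ≡ 8 (mod 11).
Since F(a, b, c) ≡ 8 ≠ 0 (mod 11), P does NOT lie on the curve.


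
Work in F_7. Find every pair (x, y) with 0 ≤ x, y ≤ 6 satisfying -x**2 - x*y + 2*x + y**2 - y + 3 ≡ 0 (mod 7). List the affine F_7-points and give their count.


Affine F_7-points: {(1, 3), (1, 6), (2, 4), (2, 6), (3, 0), (3, 4), (5, 3), (6, 0)}; count = 8.

For each of the 49 pairs (x, y) ∈ F_7², evaluate f(x, y) mod 7. Record the zeros.
  x = 0: [0↦3, 1↦3, 2↦5, 3↦2, 4↦1, 5↦2, 6↦5]  zeros at y ∈ ∅
  x = 1: [0↦4, 1↦3, 2↦4, 3↦0, 4↦5, 5↦5, 6↦0]  zeros at y ∈ {3, 6}
  x = 2: [0↦3, 1↦1, 2↦1, 3↦3, 4↦0, 5↦6, 6↦0]  zeros at y ∈ {4, 6}
  x = 3: [0↦0, 1↦4, 2↦3, 3↦4, 4↦0, 5↦5, 6↦5]  zeros at y ∈ {0, 4}
  x = 4: [0↦2, 1↦5, 2↦3, 3↦3, 4↦5, 5↦2, 6↦1]  zeros at y ∈ ∅
  x = 5: [0↦2, 1↦4, 2↦1, 3↦0, 4↦1, 5↦4, 6↦2]  zeros at y ∈ {3}
  x = 6: [0↦0, 1↦1, 2↦4, 3↦2, 4↦2, 5↦4, 6↦1]  zeros at y ∈ {0}
Collecting zeros: affine points = {(1, 3), (1, 6), (2, 4), (2, 6), (3, 0), (3, 4), (5, 3), (6, 0)}.
Total count |C(F_7)_aff| = 8.


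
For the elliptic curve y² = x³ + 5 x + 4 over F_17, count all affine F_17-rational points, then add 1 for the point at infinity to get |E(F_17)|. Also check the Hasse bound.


Affine points = {(0, 2), (0, 15), (5, 1), (5, 16), (7, 5), (7, 12), (9, 8), (9, 9), (10, 0), (11, 8), (11, 9), (14, 8), (14, 9), (16, 7), (16, 10)}; affine count = 15; |E(F_17)| = 16.

Discriminant check: Δ ∝ 4a³ + 27b² = 4·5³ + 27·4² = 4·125 + 27·16 ≡ 14 (mod 17). Nonzero ⇒ E is nonsingular.
For each x ∈ F_17, compute rhs = x³ + 5·x + 4 mod 17, then count y ∈ F_17 with y² ≡ rhs.
  x = 0: rhs = 4, matching y values: 2, 15 (2 points).
  x = 1: rhs = 10, matching y values: none (0 points).
  x = 2: rhs = 5, matching y values: none (0 points).
  x = 3: rhs = 12, matching y values: none (0 points).
  x = 4: rhs = 3, matching y values: none (0 points).
  x = 5: rhs = 1, matching y values: 1, 16 (2 points).
  x = 6: rhs = 12, matching y values: none (0 points).
  x = 7: rhs = 8, matching y values: 5, 12 (2 points).
  x = 8: rhs = 12, matching y values: none (0 points).
  x = 9: rhs = 13, matching y values: 8, 9 (2 points).
  x = 10: rhs = 0, matching y values: 0 (1 points).
  x = 11: rhs = 13, matching y values: 8, 9 (2 points).
  x = 12: rhs = 7, matching y values: none (0 points).
  x = 13: rhs = 5, matching y values: none (0 points).
  x = 14: rhs = 13, matching y values: 8, 9 (2 points).
  x = 15: rhs = 3, matching y values: none (0 points).
  x = 16: rhs = 15, matching y values: 7, 10 (2 points).
Total affine count: 15.
Full point count |E(F_17)| = 15 + 1 = 16.
Hasse bound: |16 − (17+1)| = |-2| = 2 ≤ 2√17 ≈ 8.2462 ✓.


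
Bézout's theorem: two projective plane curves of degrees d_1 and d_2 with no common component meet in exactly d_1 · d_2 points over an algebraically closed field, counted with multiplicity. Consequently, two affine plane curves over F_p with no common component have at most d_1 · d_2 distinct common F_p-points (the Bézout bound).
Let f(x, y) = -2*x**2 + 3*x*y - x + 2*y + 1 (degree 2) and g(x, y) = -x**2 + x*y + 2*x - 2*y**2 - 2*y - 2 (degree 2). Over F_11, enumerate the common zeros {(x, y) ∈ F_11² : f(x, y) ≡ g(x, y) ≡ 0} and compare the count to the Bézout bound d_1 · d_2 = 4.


Common zeros: ∅; count = 0; Bézout bound = 4.

deg(f) = 2, deg(g) = 2, so Bézout bound = 4.
Scan x ∈ F_11. For each x, list the y ∈ F_11 with f(x, y) ≡ 0 and those with g(x, y) ≡ 0 (mod 11); the common zeros in that column are the intersection.
  x = 0: f ≡ 0 at y ∈ {5}; g ≡ 0 at y ∈ ∅; common: ∅.
  x = 1: f ≡ 0 at y ∈ {7}; g ≡ 0 at y ∈ {2, 3}; common: ∅.
  x = 2: f ≡ 0 at y ∈ {8}; g ≡ 0 at y ∈ ∅; common: ∅.
  x = 3: f ≡ 0 at y ∈ ∅; g ≡ 0 at y ∈ {2, 4}; common: ∅.
  x = 4: f ≡ 0 at y ∈ {8}; g ≡ 0 at y ∈ {3, 9}; common: ∅.
  x = 5: f ≡ 0 at y ∈ {9}; g ≡ 0 at y ∈ {8, 10}; common: ∅.
  x = 6: f ≡ 0 at y ∈ {0}; g ≡ 0 at y ∈ ∅; common: ∅.
  x = 7: f ≡ 0 at y ∈ {5}; g ≡ 0 at y ∈ {9, 10}; common: ∅.
  x = 8: f ≡ 0 at y ∈ {9}; g ≡ 0 at y ∈ ∅; common: ∅.
  x = 9: f ≡ 0 at y ∈ {7}; g ≡ 0 at y ∈ ∅; common: ∅.
  x = 10: f ≡ 0 at y ∈ {0}; g ≡ 0 at y ∈ ∅; common: ∅.
Collecting: common zeros = ∅, so the count is 0.
Comparison with the Bézout bound: 0 ≤ 4 = deg(f)·deg(g), as expected for curves with no common component (the affine F_11-count falls short of the bound because intersections may lie at infinity, over extension fields, or carry multiplicity).


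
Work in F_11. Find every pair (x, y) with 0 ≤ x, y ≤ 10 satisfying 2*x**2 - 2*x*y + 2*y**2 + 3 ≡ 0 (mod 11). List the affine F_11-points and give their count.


Affine F_11-points: {(0, 2), (0, 9), (2, 0), (2, 2), (3, 7), (4, 7), (4, 8), (7, 3), (7, 4), (8, 4), (9, 0), (9, 9)}; count = 12.

For each of the 121 pairs (x, y) ∈ F_11², evaluate f(x, y) mod 11. Record the zeros.
  x = 0: [0↦3, 1↦5, 2↦0, 3↦10, 4↦2, 5↦9, 6↦9, 7↦2, 8↦10, 9↦0, 10↦5]  zeros at y ∈ {2, 9}
  x = 1: [0↦5, 1↦5, 2↦9, 3↦6, 4↦7, 5↦1, 6↦10, 7↦1, 8↦7, 9↦6, 10↦9]  zeros at y ∈ ∅
  x = 2: [0↦0, 1↦9, 2↦0, 3↦6, 4↦5, 5↦8, 6↦4, 7↦4, 8↦8, 9↦5, 10↦6]  zeros at y ∈ {0, 2}
  x = 3: [0↦10, 1↦6, 2↦6, 3↦10, 4↦7, 5↦8, 6↦2, 7↦0, 8↦2, 9↦8, 10↦7]  zeros at y ∈ {7}
  x = 4: [0↦2, 1↦7, 2↦5, 3↦7, 4↦2, 5↦1, 6↦4, 7↦0, 8↦0, 9↦4, 10↦1]  zeros at y ∈ {7, 8}
  x = 5: [0↦9, 1↦1, 2↦8, 3↦8, 4↦1, 5↦9, 6↦10, 7↦4, 8↦2, 9↦4, 10↦10]  zeros at y ∈ ∅
  x = 6: [0↦9, 1↦10, 2↦4, 3↦2, 4↦4, 5↦10, 6↦9, 7↦1, 8↦8, 9↦8, 10↦1]  zeros at y ∈ ∅
  x = 7: [0↦2, 1↦1, 2↦4, 3↦0, 4↦0, 5↦4, 6↦1, 7↦2, 8↦7, 9↦5, 10↦7]  zeros at y ∈ {3, 4}
  x = 8: [0↦10, 1↦7, 2↦8, 3↦2, 4↦0, 5↦2, 6↦8, 7↦7, 8↦10, 9↦6, 10↦6]  zeros at y ∈ {4}
  x = 9: [0↦0, 1↦6, 2↦5, 3↦8, 4↦4, 5↦4, 6↦8, 7↦5, 8↦6, 9↦0, 10↦9]  zeros at y ∈ {0, 9}
  x = 10: [0↦5, 1↦9, 2↦6, 3↦7, 4↦1, 5↦10, 6↦1, 7↦7, 8↦6, 9↦9, 10↦5]  zeros at y ∈ ∅
Collecting zeros: affine points = {(0, 2), (0, 9), (2, 0), (2, 2), (3, 7), (4, 7), (4, 8), (7, 3), (7, 4), (8, 4), (9, 0), (9, 9)}.
Total count |C(F_11)_aff| = 12.


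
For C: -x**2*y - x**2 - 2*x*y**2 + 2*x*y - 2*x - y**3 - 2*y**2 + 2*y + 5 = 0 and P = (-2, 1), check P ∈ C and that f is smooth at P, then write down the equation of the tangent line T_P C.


Tangent line at P: 6*x - 5*y + 17 = 0.

Step 1: f(-2, 1) = 0, so P lies on C.
Step 2: partial derivatives
  f_x(x, y) = -2*x*y - 2*x - 2*y**2 + 2*y - 2, f_y(x, y) = -x**2 - 4*x*y + 2*x - 3*y**2 - 4*y + 2.
  f_x(P) = 6, f_y(P) = -5 (gradient nonzero, so P is smooth).
Step 3: tangent line at P: 6·(x − -2) + -5·(y − 1) = 0.
Expanding: 6*x - 5*y + 17 = 0.


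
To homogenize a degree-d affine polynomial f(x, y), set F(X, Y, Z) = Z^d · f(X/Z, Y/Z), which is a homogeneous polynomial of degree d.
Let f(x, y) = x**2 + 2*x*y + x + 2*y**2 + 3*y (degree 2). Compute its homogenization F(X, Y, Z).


F(X, Y, Z) = X**2 + 2*X*Y + X*Z + 2*Y**2 + 3*Y*Z

deg(f) = 2.
Substitute x = X/Z, y = Y/Z into f, then multiply by Z^2.
  monomial 1·x^2·y^0 ↦ 1·X^2·Y^0·Z^0.
  monomial 2·x^1·y^1 ↦ 2·X^1·Y^1·Z^0.
  monomial 1·x^1·y^0 ↦ 1·X^1·Y^0·Z^1.
  monomial 2·x^0·y^2 ↦ 2·X^0·Y^2·Z^0.
  monomial 3·x^0·y^1 ↦ 3·X^0·Y^1·Z^1.
Collecting: F(X, Y, Z) = X**2 + 2*X*Y + X*Z + 2*Y**2 + 3*Y*Z.


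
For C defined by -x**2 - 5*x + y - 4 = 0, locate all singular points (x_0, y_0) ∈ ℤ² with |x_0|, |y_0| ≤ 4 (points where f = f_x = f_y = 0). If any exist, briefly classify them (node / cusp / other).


No singular points in the scanned grid; C is smooth there.

Compute partial derivatives:
  f_x = -2*x - 5.
  f_y = 1.
f_y = 1 is a nonzero constant, so f_y never vanishes: no point (x, y) can satisfy f = f_x = f_y = 0. In particular no (x, y) ∈ {−4, ..., 4}² is singular; the curve is smooth.


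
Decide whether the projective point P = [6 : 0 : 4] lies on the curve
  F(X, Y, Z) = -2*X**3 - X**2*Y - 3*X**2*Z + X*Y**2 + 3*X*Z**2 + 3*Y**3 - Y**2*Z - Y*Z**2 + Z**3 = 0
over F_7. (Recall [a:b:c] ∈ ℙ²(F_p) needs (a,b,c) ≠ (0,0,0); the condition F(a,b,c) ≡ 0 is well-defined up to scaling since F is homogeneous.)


F(6,0,4) ≡ 6 (mod 7); P is NOT on the curve.

Evaluate F(6, 0, 4) term-by-term (mod 7).
  -2*X**3 ↦ -2·216·1·1 = -432
  -X**2*Y ↦ -1·36·0·1 = 0
  -3*X**2*Z ↦ -3·36·1·4 = -432
  X*Y**2 ↦ 1·6·0·1 = 0
  3*X*Z**2 ↦ 3·6·1·16 = 288
  3*Y**3 ↦ 3·1·0·1 = 0
  -Y**2*Z ↦ -1·1·0·4 = 0
  -Y*Z**2 ↦ -1·1·0·16 = 0
  Z**3 ↦ 1·1·1·64 = 64
Sum: F(6, 0, 4) = (-432) + (0) + (-432) + (0) + (288) + (0) + (0) + (0) + (64) = -512.
Reducing mod 7: -512 ≡ 6 (mod 7).
Since F(a, b, c) ≡ 6 ≠ 0 (mod 7), P does NOT lie on the curve.


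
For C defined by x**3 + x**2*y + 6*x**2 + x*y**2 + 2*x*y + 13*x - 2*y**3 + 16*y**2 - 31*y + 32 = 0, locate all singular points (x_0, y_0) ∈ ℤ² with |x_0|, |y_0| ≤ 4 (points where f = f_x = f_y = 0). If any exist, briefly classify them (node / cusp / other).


Singular points: {(-3, 2)}; classification: node.

Compute partial derivatives:
  f_x = 3*x**2 + 2*x*y + 12*x + y**2 + 2*y + 13.
  f_y = x**2 + 2*x*y + 2*x - 6*y**2 + 32*y - 31.
Scan x_0 ∈ {−4, ..., 4}. For each x_0, f_y(x_0, y) is a polynomial in y; find its integer roots y ∈ {−4, ..., 4}, then test f_x and f at those candidates.
  x = -4: f_y(-4, y) = -6*y**2 + 24*y - 23; no integer root y with |y| ≤ 4.
  x = -3: f_y(-3, y) = -6*y**2 + 26*y - 28; vanishes at y ∈ {2}. (-3, 2): f_x = 0, f = 0 — SINGULAR.
  x = -2: f_y(-2, y) = -6*y**2 + 28*y - 31; no integer root y with |y| ≤ 4.
  x = -1: f_y(-1, y) = -6*y**2 + 30*y - 32; no integer root y with |y| ≤ 4.
  x = 0: f_y(0, y) = -6*y**2 + 32*y - 31; no integer root y with |y| ≤ 4.
  x = 1: f_y(1, y) = -6*y**2 + 34*y - 28; vanishes at y ∈ {1}. (1, 1): f_x = 33 ≠ 0.
  x = 2: f_y(2, y) = -6*y**2 + 36*y - 23; no integer root y with |y| ≤ 4.
  x = 3: f_y(3, y) = -6*y**2 + 38*y - 16; no integer root y with |y| ≤ 4.
  x = 4: f_y(4, y) = -6*y**2 + 40*y - 7; no integer root y with |y| ≤ 4.
Only singular point on the grid: (-3, 2).
Classify: substitute x = -3 + u, y = 2 + v and expand: f = u**3 + u**2*v - u**2 + u*v**2 - 2*v**3 + v**2.
No constant or linear terms (consistent with a singular point). Quadratic part: -u**2 + v**2. Cubic part: u**3 + u**2*v + u*v**2 - 2*v**3.
The quadratic part v**2 - u**2 = (v − u)(v + u) splits into two distinct linear factors, so there are two distinct tangent lines y − 2 = ±(x − -3) — this is a node (ordinary double point).
Classification: node.
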